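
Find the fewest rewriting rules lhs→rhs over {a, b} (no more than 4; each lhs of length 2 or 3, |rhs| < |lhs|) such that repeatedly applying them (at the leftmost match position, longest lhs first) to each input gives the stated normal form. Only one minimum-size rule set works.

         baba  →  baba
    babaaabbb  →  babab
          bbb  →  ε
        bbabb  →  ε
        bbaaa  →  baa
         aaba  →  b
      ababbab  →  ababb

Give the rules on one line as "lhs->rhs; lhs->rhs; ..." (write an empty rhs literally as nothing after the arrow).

  | baba
  | babaaabbb => bababbbb => babab
  | bbb => ε
  | bbabb => bbb => ε

aab->bb; bba->b; bbb->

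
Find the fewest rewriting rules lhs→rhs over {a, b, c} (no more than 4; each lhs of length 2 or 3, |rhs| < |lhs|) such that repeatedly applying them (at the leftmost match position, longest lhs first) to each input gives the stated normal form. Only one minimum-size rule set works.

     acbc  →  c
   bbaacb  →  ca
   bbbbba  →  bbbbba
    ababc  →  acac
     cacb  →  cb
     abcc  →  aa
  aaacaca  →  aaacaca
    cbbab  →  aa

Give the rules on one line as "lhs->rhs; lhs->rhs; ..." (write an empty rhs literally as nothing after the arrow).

acb->b; bab->ca; bc->c; cc->a

  | acbc => bc => c
  | bbaacb => bbab => bca => ca
  | bbbbba
  | ababc => acac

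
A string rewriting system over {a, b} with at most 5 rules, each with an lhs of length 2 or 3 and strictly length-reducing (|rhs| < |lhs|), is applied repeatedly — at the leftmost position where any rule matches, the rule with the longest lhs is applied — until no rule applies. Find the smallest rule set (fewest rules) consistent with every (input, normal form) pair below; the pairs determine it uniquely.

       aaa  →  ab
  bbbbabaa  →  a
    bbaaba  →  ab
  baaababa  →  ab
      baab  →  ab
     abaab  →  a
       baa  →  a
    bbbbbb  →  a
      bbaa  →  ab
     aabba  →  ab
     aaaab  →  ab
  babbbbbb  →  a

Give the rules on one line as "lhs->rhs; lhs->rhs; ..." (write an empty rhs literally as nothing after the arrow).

  | aaa => ab
  | bbbbabaa => abbabaa => aaabaa => abbaa => aaaa => aba => aa => a
  | bbaaba => aaaba => abba => aaa => ab
  | baaababa => aaababa => abbaba => aaaba => abba => aaa => ab

aa->a; aaa->ab; ba->a; bb->a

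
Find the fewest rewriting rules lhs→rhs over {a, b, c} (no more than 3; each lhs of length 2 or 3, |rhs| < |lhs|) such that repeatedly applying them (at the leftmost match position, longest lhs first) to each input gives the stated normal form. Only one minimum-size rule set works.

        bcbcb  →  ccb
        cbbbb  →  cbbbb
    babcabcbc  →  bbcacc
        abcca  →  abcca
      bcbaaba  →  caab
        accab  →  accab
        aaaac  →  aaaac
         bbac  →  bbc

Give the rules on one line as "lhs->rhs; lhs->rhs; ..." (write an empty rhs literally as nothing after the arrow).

  | bcbcb => ccb
  | cbbbb
  | babcabcbc => bbcabcbc => bbcacc
  | abcca

ba->b; bcb->c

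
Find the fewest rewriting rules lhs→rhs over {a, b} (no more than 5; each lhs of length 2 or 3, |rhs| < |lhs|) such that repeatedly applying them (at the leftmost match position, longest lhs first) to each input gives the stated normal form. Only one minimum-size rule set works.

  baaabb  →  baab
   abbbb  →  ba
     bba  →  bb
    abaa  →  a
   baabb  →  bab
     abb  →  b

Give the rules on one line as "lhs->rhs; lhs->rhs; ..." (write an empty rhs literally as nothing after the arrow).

  | baaabb => baab
  | abbbb => bbb => ba
  | bba => bb
  | abaa => a

aba->; abb->b; bba->bb; bbb->ba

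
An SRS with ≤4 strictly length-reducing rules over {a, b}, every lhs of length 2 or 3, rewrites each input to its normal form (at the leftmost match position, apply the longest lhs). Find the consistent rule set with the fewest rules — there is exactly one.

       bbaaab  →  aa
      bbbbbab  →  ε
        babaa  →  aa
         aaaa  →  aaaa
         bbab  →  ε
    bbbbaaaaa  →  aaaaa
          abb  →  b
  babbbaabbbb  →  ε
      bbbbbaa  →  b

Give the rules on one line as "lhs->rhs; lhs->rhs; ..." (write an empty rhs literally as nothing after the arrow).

ab->; ba->b; bb->

  | bbaaab => aaab => aa
  | bbbbbab => bbbab => bab => bb => ε
  | babaa => bbaa => aa
  | aaaa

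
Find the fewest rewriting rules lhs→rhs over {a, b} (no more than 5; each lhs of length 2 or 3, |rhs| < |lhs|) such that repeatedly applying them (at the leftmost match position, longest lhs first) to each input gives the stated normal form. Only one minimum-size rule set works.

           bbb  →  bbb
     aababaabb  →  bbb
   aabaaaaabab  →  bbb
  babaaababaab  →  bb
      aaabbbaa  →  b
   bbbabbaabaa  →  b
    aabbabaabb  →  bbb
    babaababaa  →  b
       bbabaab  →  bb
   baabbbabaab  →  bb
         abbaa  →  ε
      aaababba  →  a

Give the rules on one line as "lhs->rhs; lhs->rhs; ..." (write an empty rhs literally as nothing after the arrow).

  | bbb
  | aababaabb => bbabaabb => bbbaabb => bbaabb => baabb => aabb => bbb
  | aabaaaaabab => bbaaaaabab => baaaaabab => aaaaabab => aabab => bbab => bbb
  | babaaababaab => bbaaababaab => baaababaab => aaababaab => babaab => bbaab => baab => aab => bb

aa->b; aaa->; ba->a; bab->bb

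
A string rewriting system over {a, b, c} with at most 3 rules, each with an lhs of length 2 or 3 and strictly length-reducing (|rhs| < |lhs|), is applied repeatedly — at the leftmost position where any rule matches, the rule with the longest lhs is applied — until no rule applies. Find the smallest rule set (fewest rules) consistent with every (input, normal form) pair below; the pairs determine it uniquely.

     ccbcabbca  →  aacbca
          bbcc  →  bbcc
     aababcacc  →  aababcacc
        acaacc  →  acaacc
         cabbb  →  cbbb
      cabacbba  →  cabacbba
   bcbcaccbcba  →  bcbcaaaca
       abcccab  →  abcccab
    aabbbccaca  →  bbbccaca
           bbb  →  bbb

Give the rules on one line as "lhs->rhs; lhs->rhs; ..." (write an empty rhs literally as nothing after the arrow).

abb->bb; ccb->ac

  | ccbcabbca => accabbca => accbbca => aacbca
  | bbcc
  | aababcacc
  | acaacc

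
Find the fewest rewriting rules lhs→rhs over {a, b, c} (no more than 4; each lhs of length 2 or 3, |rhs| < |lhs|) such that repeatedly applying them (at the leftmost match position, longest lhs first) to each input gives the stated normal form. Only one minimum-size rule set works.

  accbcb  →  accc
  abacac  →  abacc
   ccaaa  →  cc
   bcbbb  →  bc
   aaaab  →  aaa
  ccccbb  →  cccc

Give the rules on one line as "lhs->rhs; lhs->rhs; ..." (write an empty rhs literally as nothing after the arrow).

  | accbcb => acccb => accc
  | abacac => abacc
  | ccaaa => ccaa => cca => cc
  | bcbbb => bcbb => bcb => bc

aab->a; ca->c; cb->c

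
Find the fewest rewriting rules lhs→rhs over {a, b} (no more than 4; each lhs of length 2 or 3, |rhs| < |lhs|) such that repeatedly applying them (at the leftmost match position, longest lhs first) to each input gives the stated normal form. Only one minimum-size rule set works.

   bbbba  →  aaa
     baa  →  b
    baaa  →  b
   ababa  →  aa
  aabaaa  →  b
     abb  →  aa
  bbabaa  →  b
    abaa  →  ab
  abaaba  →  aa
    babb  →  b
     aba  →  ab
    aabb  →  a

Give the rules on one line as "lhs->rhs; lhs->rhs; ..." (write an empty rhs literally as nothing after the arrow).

  | bbbba => abba => aaa
  | baa => ba => b
  | baaa => baa => ba => b
  | ababa => aa

aab->b; ba->b; bab->; bb->a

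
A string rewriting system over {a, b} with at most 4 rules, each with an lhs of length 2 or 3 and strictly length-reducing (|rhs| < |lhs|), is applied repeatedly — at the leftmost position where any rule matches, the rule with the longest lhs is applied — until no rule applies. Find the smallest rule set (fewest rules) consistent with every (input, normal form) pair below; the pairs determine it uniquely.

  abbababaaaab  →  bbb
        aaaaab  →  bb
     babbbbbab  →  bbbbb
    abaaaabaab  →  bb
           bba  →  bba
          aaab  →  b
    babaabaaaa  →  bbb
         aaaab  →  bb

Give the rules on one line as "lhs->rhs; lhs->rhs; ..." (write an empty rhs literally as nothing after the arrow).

  | abbababaaaab => aababaaaab => babaaaab => baaaab => bbaab => bbb
  | aaaaab => baaab => bbab => bb
  | babbbbbab => bbbbbab => bbbbb
  | abaaaabaab => abbaabaab => aaabaab => babaab => baab => bb

aa->; aaa->ba; abb->a; bab->b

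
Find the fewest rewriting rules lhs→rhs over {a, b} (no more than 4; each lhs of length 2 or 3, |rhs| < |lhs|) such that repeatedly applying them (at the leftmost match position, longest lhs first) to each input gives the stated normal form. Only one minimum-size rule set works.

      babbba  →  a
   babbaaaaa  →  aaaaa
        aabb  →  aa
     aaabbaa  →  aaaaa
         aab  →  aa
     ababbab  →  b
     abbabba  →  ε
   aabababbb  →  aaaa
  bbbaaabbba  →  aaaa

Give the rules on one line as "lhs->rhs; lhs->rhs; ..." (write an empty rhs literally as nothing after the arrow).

aab->aa; aba->; ba->a; bab->

  | babbba => bba => ba => a
  | babbaaaaa => baaaaa => aaaaa
  | aabb => aab => aa
  | aaabbaa => aaabaa => aaaaa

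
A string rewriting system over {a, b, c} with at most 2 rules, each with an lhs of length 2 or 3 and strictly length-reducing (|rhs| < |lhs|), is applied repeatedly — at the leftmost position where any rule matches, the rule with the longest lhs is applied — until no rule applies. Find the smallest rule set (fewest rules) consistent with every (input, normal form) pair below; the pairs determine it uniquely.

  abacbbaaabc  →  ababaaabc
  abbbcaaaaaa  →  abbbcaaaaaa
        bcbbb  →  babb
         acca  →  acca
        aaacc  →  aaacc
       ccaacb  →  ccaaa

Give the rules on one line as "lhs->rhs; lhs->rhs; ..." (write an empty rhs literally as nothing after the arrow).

  | abacbbaaabc => abcbbaaabc => ababaaabc
  | abbbcaaaaaa
  | bcbbb => babb
  | acca

bac->bc; cb->a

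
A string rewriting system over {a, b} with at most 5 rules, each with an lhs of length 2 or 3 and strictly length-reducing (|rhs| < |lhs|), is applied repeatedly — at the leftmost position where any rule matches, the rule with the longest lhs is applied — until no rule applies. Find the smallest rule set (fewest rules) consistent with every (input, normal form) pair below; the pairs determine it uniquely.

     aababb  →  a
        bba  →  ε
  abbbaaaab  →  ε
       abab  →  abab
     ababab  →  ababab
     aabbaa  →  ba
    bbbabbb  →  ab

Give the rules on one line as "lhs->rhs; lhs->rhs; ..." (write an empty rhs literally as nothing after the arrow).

  | aababb => abb => aa => a
  | bba => ε
  | abbbaaaab => aabaaaab => aaaab => aaab => aab => ε
  | abab

aa->a; aab->; bb->a; bba->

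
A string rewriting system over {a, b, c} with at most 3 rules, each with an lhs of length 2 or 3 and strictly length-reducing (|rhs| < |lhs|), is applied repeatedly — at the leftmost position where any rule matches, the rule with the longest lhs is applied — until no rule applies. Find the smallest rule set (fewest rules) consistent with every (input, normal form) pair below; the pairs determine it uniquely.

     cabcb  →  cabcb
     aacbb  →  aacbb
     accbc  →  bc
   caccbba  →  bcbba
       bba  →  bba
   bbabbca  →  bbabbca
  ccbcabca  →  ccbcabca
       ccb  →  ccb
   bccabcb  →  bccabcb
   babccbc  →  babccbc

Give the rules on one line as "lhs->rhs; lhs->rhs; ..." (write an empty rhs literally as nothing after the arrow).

  | cabcb
  | aacbb
  | accbc => bc
  | caccbba => bcbba

acc->; cac->b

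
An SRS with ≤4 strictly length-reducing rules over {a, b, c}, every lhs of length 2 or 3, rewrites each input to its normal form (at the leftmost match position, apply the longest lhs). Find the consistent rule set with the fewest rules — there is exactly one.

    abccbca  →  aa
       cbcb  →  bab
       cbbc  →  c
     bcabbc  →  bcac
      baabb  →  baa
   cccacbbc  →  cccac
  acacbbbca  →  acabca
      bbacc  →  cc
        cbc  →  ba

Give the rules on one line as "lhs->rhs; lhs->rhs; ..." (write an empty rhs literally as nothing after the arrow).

bb->; bba->; cb->b; cbc->ba

  | abccbca => abcbaa => abbaa => aa
  | cbcb => bab
  | cbbc => bbc => c
  | bcabbc => bcac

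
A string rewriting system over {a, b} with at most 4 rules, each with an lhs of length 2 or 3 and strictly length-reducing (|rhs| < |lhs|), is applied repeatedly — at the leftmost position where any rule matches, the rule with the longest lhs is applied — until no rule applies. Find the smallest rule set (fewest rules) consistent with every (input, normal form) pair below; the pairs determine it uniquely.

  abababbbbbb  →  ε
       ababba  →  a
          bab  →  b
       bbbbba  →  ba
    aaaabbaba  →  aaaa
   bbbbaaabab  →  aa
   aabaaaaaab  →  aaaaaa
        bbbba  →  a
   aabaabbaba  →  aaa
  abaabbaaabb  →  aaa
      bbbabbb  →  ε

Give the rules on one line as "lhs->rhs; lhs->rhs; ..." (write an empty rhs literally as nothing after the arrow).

  | abababbbbbb => ababbbbbb => abbbbbb => bbbb => bb => ε
  | ababba => abba => a
  | bab => b
  | bbbbba => bbba => ba

ab->; abb->; bb->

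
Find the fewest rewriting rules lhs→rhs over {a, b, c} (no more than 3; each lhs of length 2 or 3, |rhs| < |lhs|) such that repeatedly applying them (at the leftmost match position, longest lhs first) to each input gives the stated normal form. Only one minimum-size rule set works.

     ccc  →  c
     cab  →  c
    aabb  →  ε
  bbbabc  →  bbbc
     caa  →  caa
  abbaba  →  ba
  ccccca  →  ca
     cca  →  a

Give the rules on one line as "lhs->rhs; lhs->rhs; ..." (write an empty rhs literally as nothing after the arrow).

  | ccc => c
  | cab => c
  | aabb => ab => ε
  | bbbabc => bbbc

ab->; cc->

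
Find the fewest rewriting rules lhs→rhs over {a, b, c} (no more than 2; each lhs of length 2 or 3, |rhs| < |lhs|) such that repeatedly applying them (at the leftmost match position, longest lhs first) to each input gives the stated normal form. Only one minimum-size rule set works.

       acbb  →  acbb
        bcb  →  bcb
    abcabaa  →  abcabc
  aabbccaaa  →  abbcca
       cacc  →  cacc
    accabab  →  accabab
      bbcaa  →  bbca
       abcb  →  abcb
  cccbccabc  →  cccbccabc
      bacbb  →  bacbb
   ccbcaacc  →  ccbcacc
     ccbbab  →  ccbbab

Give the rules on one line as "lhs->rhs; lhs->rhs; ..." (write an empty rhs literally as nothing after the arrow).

  | acbb
  | bcb
  | abcabaa => abcabc
  | aabbccaaa => abbccaaa => abbccaa => abbcca

aa->a; baa->bc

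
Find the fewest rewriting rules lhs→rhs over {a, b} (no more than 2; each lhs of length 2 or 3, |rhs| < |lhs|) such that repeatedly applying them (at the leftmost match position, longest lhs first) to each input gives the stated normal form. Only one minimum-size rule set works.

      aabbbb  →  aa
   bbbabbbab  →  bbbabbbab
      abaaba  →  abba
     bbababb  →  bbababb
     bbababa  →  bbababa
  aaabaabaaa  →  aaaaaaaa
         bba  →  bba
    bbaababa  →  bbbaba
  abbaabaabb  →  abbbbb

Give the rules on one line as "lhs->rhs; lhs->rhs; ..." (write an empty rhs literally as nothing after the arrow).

  | aabbbb => aabbb => aabb => aab => aa
  | bbbabbbab
  | abaaba => abba
  | bbababb

aab->aa; baa->b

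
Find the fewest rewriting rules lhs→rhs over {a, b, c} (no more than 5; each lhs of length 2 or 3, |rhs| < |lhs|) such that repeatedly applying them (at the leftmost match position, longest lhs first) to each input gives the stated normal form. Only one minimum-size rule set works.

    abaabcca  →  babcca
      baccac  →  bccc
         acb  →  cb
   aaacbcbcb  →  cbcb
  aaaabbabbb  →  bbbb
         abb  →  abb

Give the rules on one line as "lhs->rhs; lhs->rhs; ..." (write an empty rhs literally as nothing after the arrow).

  | abaabcca => babcca
  | baccac => bccac => bccc
  | acb => cb
  | aaacbcbcb => cacbcbcb => ccbcbcb => acbcb => cbcb

aa->c; aba->b; ac->c; ccb->a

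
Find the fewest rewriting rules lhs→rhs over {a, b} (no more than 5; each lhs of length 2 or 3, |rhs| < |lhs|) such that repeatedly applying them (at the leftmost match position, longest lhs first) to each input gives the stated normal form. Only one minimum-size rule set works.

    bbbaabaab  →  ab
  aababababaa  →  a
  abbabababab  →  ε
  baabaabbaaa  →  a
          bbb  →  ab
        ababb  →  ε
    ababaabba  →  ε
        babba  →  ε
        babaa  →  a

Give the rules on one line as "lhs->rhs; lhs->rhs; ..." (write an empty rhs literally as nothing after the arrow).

aa->; aaa->ab; ba->; bb->a

  | bbbaabaab => abaabaab => aabaab => baab => ab
  | aababababaa => babababaa => bababaa => babaa => baa => a
  | abbabababab => aaabababab => abbababab => aaababab => abbabab => aaabab => abbab => aaab => abb => aa => ε
  | baabaabbaaa => abaabbaaa => aabbaaa => bbaaa => aaaa => aba => a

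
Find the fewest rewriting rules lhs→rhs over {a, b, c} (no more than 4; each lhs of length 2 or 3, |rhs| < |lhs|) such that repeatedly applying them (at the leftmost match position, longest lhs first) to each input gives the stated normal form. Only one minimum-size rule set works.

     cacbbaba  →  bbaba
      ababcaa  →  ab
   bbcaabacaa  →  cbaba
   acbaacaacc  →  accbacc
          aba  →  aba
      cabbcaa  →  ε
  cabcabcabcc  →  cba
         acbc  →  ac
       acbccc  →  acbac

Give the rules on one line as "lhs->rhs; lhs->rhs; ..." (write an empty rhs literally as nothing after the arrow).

baa->c; bc->; bcc->ba; ca->b

  | cacbbaba => bcbbaba => bbaba
  | ababcaa => abaaa => aca => ab
  | bbcaabacaa => baabacaa => cbacaa => cbaba
  | acbaacaacc => acccaacc => accbacc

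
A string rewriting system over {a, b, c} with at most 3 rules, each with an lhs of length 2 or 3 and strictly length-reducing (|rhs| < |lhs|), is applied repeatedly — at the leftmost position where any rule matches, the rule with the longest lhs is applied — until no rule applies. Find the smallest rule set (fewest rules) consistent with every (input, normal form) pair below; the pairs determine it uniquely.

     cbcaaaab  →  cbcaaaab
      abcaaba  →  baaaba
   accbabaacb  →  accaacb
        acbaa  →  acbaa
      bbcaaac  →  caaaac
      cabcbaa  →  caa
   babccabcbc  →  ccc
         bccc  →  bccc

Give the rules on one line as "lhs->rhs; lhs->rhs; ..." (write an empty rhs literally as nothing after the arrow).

  | cbcaaaab
  | abcaaba => baaaba
  | accbabaacb => accaacb
  | acbaa

abc->ba; bab->; bbc->ca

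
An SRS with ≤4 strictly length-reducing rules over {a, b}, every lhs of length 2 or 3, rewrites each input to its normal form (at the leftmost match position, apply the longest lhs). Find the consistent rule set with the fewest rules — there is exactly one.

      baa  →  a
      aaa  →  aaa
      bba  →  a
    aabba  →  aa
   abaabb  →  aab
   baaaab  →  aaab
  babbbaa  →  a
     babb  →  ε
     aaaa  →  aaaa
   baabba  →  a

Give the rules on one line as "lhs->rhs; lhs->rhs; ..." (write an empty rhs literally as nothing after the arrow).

  | baa => a
  | aaa
  | bba => a
  | aabba => aaba => aa

abb->ab; ba->; bb->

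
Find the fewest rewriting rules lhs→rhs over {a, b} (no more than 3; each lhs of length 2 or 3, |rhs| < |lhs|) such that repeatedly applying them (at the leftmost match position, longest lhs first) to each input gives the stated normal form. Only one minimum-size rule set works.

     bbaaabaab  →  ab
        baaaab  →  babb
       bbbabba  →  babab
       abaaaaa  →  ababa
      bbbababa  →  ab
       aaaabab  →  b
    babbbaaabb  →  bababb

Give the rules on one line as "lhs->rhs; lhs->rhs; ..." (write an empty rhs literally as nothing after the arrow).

  | bbaaabaab => abaabaab => abaab => ab
  | baaaab => bbbab => babb
  | bbbabba => babbba => babab
  | abaaaaa => abbbaa => ababa

aaa->bb; aab->; bba->ab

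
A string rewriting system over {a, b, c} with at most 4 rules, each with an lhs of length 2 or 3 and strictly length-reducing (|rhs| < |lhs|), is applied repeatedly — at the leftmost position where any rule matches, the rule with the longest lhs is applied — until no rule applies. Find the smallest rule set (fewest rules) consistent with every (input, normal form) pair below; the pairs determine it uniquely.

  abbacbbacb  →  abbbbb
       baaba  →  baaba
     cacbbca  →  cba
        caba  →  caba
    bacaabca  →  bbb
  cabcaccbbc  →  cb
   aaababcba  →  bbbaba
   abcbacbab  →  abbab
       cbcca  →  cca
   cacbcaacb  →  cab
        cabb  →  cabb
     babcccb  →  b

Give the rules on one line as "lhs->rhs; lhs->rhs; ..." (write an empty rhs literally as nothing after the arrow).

  | abbacbbacb => abbbbacb => abbbbb
  | baaba
  | cacbbca => cbbca => cba
  | caba

aaa->bb; ac->; bc->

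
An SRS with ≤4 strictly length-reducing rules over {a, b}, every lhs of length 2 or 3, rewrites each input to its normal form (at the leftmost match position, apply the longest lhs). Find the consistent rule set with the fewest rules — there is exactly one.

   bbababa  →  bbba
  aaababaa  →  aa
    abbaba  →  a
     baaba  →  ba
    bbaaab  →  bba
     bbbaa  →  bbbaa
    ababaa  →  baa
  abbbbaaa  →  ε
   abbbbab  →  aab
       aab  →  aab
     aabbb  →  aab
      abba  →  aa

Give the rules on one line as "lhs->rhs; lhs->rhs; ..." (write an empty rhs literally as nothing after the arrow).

  | bbababa => bbba
  | aaababaa => abbabaa => aabaa => aa
  | abbaba => aaba => a
  | baaba => ba

aaa->ab; aba->; abb->a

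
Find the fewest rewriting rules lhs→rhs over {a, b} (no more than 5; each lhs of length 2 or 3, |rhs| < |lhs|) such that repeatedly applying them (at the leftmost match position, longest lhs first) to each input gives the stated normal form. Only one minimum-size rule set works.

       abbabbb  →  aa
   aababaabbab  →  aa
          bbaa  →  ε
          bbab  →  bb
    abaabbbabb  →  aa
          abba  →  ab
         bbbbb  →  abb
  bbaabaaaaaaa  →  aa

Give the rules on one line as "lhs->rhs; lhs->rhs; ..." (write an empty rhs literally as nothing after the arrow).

aaa->aa; aab->aa; ba->; bbb->a

  | abbabbb => abbbb => aab => aa
  | aababaabbab => aaabaabbab => aabaabbab => aaaabbab => aaabbab => aabbab => aabab => aaab => aab => aa
  | bbaa => ba => ε
  | bbab => bb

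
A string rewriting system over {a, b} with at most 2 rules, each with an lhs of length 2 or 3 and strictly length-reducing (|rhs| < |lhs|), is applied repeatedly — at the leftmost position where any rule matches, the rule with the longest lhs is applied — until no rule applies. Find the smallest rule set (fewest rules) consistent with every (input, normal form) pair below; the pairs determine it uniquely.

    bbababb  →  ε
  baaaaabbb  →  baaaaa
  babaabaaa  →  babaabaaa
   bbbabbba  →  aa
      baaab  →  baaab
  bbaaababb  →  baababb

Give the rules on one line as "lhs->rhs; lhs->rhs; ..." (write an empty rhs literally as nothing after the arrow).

bba->b; bbb->

  | bbababb => bbabb => bbb => ε
  | baaaaabbb => baaaaa
  | babaabaaa
  | bbbabbba => abbba => aa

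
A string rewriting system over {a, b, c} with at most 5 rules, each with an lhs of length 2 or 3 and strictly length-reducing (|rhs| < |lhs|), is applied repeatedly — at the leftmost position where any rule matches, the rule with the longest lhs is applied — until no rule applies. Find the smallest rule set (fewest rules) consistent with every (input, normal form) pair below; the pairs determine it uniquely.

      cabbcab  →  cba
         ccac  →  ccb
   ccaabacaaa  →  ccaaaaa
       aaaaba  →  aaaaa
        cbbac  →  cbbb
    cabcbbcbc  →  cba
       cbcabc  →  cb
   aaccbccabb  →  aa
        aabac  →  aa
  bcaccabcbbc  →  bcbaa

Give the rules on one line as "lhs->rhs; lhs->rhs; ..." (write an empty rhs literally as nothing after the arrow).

ab->a; ac->b; bbc->aa; cbc->c

  | cabbcab => cabcab => cacab => cbab => cba
  | ccac => ccb
  | ccaabacaaa => ccaaacaaa => ccaabaaa => ccaaaaa
  | aaaaba => aaaaa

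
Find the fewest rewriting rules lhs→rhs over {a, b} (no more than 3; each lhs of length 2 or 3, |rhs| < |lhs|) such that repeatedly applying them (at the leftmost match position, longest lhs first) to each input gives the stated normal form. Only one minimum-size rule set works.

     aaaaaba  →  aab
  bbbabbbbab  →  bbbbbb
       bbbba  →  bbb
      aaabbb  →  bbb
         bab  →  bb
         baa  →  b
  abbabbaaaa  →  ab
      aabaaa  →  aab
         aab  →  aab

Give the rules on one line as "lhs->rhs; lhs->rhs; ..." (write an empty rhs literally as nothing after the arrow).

  | aaaaaba => aaba => aab
  | bbbabbbbab => bbbbbbab => bbbbbb
  | bbbba => bbb
  | aaabbb => bbb

aaa->; ba->b; bba->b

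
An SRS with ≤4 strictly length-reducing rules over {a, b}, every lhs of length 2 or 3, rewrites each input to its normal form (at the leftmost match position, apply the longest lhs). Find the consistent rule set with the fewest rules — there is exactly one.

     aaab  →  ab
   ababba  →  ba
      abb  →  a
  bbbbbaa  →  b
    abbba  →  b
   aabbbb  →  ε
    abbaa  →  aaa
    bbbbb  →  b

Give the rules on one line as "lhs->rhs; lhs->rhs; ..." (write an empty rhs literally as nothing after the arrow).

aab->b; aba->b; baa->b; bb->

  | aaab => ab
  | ababba => bbba => ba
  | abb => a
  | bbbbbaa => bbbaa => baa => b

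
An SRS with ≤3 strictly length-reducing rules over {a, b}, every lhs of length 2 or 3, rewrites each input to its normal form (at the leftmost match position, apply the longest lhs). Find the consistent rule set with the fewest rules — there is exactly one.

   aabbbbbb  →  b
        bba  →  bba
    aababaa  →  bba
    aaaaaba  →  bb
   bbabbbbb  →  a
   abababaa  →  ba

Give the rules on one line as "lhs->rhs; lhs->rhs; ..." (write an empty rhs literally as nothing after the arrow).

aa->b; bab->a; bbb->

  | aabbbbbb => bbbbbbb => bbbb => b
  | bba
  | aababaa => bbabaa => baaa => bba
  | aaaaaba => baaaba => bbaba => baa => bb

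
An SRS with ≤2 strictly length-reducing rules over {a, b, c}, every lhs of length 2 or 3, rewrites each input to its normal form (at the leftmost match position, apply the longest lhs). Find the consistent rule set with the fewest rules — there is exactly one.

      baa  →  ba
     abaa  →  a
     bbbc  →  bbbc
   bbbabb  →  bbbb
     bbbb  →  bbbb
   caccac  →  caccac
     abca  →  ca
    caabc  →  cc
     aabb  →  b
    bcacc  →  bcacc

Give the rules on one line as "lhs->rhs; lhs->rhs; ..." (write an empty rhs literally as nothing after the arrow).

aa->a; ab->

  | baa => ba
  | abaa => aa => a
  | bbbc
  | bbbabb => bbbb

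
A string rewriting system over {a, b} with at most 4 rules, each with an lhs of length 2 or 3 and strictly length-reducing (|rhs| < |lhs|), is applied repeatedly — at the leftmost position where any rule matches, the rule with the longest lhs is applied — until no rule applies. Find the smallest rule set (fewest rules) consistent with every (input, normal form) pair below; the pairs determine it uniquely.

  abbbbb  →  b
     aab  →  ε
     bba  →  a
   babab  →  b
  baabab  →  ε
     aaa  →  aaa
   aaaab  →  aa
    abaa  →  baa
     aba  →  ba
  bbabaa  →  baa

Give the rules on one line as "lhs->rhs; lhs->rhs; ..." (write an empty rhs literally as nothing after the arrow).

  | abbbbb => bbbbb => bbb => b
  | aab => ε
  | bba => a
  | babab => bbab => ab => b

aab->; ab->b; bb->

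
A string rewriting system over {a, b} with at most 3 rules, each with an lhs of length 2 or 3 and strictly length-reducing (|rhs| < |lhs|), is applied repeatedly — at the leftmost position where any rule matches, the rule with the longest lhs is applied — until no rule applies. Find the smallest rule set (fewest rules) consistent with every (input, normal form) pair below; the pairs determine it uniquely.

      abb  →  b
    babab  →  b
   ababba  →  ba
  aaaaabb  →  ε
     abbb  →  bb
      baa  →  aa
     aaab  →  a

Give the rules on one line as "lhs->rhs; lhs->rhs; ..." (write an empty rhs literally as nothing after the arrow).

  | abb => b
  | babab => bab => b
  | ababba => abba => ba
  | aaaaabb => aaaabb => aaabb => aabb => ab => ε

aaa->aa; ab->; baa->aa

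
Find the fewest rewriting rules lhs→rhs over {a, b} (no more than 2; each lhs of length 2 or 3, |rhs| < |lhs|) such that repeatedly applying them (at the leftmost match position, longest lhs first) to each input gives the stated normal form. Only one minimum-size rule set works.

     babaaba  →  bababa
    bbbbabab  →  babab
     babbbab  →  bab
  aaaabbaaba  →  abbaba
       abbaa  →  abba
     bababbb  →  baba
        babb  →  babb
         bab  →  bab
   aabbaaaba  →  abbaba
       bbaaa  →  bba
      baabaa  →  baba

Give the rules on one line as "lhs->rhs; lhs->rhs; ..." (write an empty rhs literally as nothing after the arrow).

  | babaaba => bababa
  | bbbbabab => babab
  | babbbab => baab => bab
  | aaaabbaaba => aaabbaaba => aabbaaba => abbaaba => abbaba

aa->a; bbb->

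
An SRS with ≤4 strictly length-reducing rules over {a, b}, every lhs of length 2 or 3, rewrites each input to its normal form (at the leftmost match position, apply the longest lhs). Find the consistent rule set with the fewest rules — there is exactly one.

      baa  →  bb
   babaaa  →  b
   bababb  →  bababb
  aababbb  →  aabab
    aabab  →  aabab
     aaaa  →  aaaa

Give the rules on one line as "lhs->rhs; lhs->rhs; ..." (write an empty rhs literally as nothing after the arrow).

  | baa => bb
  | babaaa => babba => baab => bbb => b
  | bababb
  | aababbb => aabab

baa->bb; bba->ab; bbb->b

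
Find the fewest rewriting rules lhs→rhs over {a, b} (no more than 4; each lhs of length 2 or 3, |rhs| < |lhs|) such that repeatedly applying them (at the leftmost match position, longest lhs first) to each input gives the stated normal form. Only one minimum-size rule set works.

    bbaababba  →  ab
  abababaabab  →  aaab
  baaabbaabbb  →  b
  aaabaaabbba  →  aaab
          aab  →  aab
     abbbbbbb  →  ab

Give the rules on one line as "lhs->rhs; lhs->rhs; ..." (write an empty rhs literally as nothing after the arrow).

  | bbaababba => baababba => bababba => abba => aba => ab
  | abababaabab => aabaabab => aababab => aaab
  | baaabbaabbb => baabbaabbb => babbaabbb => baabbb => babbb => bb => b
  | aaabaaabbba => aaabaabbba => aaababbba => aaabba => aaaba => aaab

ba->b; bab->; bb->b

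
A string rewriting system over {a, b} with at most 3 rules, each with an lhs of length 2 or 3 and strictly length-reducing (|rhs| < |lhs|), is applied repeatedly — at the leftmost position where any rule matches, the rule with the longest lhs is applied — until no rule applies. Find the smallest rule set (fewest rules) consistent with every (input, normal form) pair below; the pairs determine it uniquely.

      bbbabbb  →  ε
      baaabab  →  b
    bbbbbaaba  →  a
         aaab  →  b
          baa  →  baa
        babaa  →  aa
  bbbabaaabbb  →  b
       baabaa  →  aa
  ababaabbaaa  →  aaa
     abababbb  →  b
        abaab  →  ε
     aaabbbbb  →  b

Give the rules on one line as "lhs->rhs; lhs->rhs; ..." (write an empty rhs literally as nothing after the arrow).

  | bbbabbb => babbb => bbbb => bb => ε
  | baaabab => baabab => babab => bbab => ab => b
  | bbbbbaaba => bbbaaba => baaba => baba => bba => a
  | aaab => aab => ab => b

ab->b; bb->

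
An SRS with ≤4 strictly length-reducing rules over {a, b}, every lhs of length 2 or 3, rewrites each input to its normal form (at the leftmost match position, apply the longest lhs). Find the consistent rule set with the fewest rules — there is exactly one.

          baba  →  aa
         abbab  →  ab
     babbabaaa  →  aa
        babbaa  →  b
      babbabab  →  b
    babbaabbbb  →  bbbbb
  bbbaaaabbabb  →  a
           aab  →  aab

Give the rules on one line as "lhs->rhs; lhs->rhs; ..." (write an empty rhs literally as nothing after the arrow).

aaa->b; abb->; ba->a; bab->ba

  | baba => baa => aa
  | abbab => ab
  | babbabaaa => bababaaa => baabaaa => aabaaa => aaaaa => baa => aa
  | babbaa => babaa => baaa => aaa => b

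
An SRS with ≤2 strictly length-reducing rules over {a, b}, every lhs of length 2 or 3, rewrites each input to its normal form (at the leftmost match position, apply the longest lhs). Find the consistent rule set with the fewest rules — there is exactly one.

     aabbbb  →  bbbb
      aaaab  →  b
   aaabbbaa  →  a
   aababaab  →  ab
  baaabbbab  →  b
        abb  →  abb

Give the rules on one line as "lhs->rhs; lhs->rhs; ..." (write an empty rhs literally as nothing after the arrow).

  | aabbbb => bbbb
  | aaaab => aab => b
  | aaabbbaa => abbbaa => abbaa => abaa => aaa => a
  | aababaab => babaab => abaab => aaab => ab

aa->; ba->a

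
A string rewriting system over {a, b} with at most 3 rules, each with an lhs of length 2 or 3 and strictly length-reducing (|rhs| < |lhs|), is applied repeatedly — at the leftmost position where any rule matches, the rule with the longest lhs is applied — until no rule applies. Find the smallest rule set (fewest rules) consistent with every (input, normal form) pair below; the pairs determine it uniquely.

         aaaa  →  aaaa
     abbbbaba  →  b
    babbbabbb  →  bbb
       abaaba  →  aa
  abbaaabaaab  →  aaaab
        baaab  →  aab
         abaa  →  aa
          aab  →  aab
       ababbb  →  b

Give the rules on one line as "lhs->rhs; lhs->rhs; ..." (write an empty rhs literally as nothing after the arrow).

  | aaaa
  | abbbbaba => bbbaba => bba => b
  | babbbabbb => bbabbb => bbb
  | abaaba => aaba => aa

abb->b; ba->; bab->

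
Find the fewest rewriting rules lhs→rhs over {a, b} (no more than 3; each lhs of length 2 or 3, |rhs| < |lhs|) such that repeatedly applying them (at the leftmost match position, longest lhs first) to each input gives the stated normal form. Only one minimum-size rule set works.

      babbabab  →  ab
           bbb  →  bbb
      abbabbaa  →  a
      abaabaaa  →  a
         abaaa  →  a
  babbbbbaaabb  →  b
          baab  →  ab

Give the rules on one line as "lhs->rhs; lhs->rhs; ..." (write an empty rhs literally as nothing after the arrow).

aa->a; abb->b; ba->a

  | babbabab => abbabab => babab => abab => aab => ab
  | bbb
  | abbabbaa => babbaa => abbaa => baa => aa => a
  | abaabaaa => aaabaaa => aabaaa => abaaa => aaaa => aaa => aa => a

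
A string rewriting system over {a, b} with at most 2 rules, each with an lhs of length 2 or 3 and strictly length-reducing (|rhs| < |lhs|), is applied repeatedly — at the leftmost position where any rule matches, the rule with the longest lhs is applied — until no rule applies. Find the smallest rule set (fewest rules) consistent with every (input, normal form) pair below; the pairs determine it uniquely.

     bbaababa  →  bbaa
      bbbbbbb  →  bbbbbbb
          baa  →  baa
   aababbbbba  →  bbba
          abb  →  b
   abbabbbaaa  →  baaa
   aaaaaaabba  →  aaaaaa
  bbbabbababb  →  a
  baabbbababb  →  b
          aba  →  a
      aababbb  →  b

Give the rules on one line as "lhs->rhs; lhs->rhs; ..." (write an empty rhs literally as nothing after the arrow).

ab->; bab->a

  | bbaababa => bbaaba => bbaa
  | bbbbbbb
  | baa
  | aababbbbba => aabbbbba => abbbba => bbba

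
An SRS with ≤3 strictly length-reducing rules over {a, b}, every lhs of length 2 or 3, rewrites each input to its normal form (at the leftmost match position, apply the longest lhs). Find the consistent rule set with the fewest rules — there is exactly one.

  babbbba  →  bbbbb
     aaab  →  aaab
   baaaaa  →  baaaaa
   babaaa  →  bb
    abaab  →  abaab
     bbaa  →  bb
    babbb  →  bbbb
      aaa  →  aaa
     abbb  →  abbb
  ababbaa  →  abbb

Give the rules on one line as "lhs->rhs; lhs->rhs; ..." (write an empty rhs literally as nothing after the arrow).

bab->bb; bba->bb

  | babbbba => bbbbba => bbbbb
  | aaab
  | baaaaa
  | babaaa => bbaaa => bbaa => bba => bb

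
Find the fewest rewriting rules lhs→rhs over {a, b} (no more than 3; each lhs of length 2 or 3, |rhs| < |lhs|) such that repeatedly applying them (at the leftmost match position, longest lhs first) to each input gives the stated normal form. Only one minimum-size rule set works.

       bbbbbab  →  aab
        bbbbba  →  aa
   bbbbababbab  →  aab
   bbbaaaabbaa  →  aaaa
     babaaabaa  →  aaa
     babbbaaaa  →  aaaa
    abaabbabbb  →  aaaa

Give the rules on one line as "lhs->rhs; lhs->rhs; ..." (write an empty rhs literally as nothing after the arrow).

  | bbbbbab => abbbab => aabab => aab
  | bbbbba => abbba => aaba => aa
  | bbbbababbab => abbababbab => abbabbab => abbbab => aabab => aab
  | bbbaaaabbaa => abaaaabbaa => aaaabbaa => aaaaba => aaaa

ba->; bb->a; bba->b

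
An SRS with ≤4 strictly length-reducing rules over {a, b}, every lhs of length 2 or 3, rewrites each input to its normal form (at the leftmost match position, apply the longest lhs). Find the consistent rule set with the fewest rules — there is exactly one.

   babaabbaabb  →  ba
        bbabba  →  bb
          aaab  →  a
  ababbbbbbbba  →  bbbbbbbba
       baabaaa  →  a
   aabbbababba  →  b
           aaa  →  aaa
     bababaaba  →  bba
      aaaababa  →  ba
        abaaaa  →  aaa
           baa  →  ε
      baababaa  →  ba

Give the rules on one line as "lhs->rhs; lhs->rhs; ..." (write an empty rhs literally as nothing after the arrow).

  | babaabbaabb => babbaabb => babaabb => babb => bab => ba
  | bbabba => bbaba => bb
  | aaab => aab => ab => a
  | ababbbbbbbba => bbbbbbbba

aab->ab; ab->a; aba->; baa->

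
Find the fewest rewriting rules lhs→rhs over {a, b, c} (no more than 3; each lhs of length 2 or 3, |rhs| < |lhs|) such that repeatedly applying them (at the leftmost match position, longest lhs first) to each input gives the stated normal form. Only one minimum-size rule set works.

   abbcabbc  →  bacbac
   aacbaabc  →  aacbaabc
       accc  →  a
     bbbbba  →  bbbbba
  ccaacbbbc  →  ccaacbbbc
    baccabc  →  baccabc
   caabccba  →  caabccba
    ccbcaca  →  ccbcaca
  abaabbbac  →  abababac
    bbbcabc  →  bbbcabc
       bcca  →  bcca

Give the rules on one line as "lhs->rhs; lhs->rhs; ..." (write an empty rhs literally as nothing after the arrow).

  | abbcabbc => bacabbc => bacbac
  | aacbaabc
  | accc => a
  | bbbbba

abb->ba; ccc->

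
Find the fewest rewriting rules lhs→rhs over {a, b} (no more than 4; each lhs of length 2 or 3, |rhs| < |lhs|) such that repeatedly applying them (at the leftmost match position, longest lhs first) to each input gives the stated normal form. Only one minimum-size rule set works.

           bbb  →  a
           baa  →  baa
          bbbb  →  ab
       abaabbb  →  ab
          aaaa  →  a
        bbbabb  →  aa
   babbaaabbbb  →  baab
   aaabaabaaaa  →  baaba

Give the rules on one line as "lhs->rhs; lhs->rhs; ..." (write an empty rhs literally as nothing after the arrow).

aaa->; bb->; bbb->a

  | bbb => a
  | baa
  | bbbb => ab
  | abaabbb => abaaa => ab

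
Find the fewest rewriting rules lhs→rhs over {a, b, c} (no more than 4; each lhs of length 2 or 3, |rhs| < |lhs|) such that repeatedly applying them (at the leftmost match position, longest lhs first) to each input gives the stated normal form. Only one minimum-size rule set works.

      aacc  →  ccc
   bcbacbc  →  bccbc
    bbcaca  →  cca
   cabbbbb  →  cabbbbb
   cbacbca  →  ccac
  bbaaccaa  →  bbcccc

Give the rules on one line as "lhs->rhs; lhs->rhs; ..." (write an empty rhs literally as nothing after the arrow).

aa->c; bac->c; bca->ac

  | aacc => ccc
  | bcbacbc => bccbc
  | bbcaca => bacca => cca
  | cabbbbb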